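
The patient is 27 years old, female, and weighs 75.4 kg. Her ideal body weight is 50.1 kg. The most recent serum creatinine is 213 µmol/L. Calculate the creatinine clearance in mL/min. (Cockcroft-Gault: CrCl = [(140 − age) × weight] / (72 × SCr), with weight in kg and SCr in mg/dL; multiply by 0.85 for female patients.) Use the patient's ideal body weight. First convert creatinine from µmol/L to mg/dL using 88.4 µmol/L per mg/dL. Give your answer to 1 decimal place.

SCr = 213 / 88.4 = 2.41 mg/dL
CrCl = (140 − 27) × 50.1 / (72 × 2.41) × 0.85 = 5661.3 / 173.52 × 0.85 ≈ 27.7 mL/min

27.7 mL/min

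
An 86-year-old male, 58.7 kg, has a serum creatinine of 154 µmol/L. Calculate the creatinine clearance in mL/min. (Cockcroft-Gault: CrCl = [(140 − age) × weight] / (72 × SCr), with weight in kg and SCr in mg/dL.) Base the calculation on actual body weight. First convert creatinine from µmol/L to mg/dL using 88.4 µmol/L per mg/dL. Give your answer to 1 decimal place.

25.3 mL/min

SCr = 154 / 88.4 = 1.742 mg/dL
CrCl = (140 − 86) × 58.7 / (72 × 1.742) = 3169.8 / 125.42 ≈ 25.3 mL/min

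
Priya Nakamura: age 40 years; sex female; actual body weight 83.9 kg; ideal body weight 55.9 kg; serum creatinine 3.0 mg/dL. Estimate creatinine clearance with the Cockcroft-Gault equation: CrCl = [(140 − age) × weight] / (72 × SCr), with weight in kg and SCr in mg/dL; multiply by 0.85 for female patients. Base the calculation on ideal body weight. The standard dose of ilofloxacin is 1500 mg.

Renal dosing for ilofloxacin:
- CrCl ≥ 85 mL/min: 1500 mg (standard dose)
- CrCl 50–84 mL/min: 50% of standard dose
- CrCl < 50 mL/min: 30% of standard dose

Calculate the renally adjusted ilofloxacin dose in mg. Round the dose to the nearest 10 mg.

CrCl = (140 − 40) × 55.9 / (72 × 3) × 0.85 = 5590.0 / 216.00 × 0.85 ≈ 22.0 mL/min
CrCl ≈ 22 mL/min → bracket < 50 mL/min.
30% of 1500 mg = 450 mg

450 mg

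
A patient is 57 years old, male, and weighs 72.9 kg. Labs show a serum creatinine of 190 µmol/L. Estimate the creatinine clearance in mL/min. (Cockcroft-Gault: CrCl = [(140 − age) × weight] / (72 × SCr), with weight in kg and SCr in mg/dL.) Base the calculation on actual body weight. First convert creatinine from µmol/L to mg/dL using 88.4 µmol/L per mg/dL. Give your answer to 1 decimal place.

SCr = 190 / 88.4 = 2.149 mg/dL
CrCl = (140 − 57) × 72.9 / (72 × 2.149) = 6050.7 / 154.73 ≈ 39.1 mL/min

39.1 mL/min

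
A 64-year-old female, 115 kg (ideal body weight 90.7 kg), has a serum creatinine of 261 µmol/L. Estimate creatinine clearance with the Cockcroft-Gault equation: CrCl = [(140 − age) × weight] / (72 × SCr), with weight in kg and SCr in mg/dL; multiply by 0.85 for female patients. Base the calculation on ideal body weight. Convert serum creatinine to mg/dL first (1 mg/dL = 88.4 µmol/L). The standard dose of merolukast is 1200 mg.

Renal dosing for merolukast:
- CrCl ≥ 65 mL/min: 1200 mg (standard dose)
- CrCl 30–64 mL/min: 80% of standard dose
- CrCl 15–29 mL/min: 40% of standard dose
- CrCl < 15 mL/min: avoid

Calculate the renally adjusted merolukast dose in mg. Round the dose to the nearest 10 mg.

SCr = 261 / 88.4 = 2.952 mg/dL
CrCl = (140 − 64) × 90.7 / (72 × 2.952) × 0.85 = 6893.2 / 212.54 × 0.85 ≈ 27.6 mL/min
CrCl ≈ 28 mL/min → bracket 15–29 mL/min.
40% of 1200 mg = 480 mg

480 mg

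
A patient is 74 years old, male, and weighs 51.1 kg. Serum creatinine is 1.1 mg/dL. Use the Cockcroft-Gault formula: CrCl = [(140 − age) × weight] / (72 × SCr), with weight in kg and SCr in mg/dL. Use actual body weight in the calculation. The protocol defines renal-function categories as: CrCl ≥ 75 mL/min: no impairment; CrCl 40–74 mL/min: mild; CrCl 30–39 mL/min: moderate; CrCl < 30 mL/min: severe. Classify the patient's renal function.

mild

CrCl = (140 − 74) × 51.1 / (72 × 1.1) = 3372.6 / 79.20 ≈ 42.6 mL/min
43 mL/min falls in the 'mild' range.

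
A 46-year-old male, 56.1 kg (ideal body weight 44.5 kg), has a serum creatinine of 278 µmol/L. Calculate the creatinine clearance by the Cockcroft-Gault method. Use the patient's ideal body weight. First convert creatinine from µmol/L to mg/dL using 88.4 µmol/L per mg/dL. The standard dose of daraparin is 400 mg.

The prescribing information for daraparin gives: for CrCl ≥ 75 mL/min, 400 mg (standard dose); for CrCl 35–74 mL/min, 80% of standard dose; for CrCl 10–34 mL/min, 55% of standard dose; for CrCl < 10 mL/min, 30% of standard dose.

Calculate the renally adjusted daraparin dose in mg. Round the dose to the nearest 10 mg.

220 mg

SCr = 278 / 88.4 = 3.145 mg/dL
CrCl = (140 − 46) × 44.5 / (72 × 3.145) = 4183.0 / 226.44 ≈ 18.5 mL/min
CrCl ≈ 18 mL/min → bracket 10–34 mL/min.
55% of 400 mg = 220 mg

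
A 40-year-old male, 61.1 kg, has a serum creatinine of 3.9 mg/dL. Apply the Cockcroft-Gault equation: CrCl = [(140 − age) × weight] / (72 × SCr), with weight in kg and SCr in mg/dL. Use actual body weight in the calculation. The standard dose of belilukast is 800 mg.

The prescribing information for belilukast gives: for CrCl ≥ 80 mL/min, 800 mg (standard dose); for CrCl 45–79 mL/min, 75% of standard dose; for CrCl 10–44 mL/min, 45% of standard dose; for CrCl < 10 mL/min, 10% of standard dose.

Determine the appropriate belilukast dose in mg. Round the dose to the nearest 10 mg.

360 mg

CrCl = (140 − 40) × 61.1 / (72 × 3.9) = 6110.0 / 280.80 ≈ 21.8 mL/min
CrCl ≈ 22 mL/min → bracket 10–44 mL/min.
45% of 800 mg = 360 mg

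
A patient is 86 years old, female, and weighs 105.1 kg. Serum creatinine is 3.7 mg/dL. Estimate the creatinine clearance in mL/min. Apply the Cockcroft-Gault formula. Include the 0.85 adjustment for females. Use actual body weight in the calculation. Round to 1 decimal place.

18.1 mL/min

CrCl = (140 − 86) × 105.1 / (72 × 3.7) × 0.85 = 5675.4 / 266.40 × 0.85 ≈ 18.1 mL/min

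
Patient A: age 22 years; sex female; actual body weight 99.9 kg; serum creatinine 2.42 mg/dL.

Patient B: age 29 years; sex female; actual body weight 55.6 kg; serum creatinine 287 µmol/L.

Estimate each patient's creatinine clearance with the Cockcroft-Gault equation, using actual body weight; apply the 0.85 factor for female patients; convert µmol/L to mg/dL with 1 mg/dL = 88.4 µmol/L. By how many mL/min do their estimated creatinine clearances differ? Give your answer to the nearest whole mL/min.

35 mL/min

Patient A: CrCl = (140 − 22) × 99.9 / (72 × 2.42) × 0.85 = 11788.2 / 174.24 × 0.85 ≈ 57.5 mL/min
Patient B: SCr = 287 / 88.4 = 3.247 mg/dL
Patient B: CrCl = (140 − 29) × 55.6 / (72 × 3.247) × 0.85 = 6171.6 / 233.78 × 0.85 ≈ 22.4 mL/min
|57.5 − 22.4| = 35.1 mL/min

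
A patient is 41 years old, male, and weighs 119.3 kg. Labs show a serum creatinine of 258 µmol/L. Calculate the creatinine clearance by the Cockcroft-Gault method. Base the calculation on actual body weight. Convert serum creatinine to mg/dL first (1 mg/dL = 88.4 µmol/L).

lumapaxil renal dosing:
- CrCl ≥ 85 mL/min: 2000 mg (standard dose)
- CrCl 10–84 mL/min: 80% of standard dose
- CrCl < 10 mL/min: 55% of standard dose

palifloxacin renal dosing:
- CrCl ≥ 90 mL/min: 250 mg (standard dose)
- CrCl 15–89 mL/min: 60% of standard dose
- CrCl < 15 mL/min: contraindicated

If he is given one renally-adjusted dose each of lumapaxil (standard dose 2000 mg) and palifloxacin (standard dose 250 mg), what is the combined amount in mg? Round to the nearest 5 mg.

SCr = 258 / 88.4 = 2.919 mg/dL
CrCl = (140 − 41) × 119.3 / (72 × 2.919) = 11810.7 / 210.17 ≈ 56.2 mL/min
CrCl ≈ 56 mL/min.
lumapaxil: 10–84 mL/min → 80% of 2000 mg = 1600 mg.
palifloxacin: 15–89 mL/min → 60% of 250 mg = 150 mg.
Total = 1600 + 150 = 1750 mg.

1750 mg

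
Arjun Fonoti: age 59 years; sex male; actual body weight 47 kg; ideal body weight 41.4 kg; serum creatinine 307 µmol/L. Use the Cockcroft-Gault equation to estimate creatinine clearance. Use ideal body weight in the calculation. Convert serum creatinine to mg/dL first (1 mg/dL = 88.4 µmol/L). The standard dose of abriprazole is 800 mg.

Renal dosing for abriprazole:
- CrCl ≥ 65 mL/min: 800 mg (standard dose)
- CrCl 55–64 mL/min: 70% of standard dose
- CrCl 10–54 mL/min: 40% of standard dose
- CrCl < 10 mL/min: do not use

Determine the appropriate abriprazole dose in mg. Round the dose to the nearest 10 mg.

320 mg

SCr = 307 / 88.4 = 3.473 mg/dL
CrCl = (140 − 59) × 41.4 / (72 × 3.473) = 3353.4 / 250.06 ≈ 13.4 mL/min
CrCl ≈ 13 mL/min → bracket 10–54 mL/min.
40% of 800 mg = 320 mg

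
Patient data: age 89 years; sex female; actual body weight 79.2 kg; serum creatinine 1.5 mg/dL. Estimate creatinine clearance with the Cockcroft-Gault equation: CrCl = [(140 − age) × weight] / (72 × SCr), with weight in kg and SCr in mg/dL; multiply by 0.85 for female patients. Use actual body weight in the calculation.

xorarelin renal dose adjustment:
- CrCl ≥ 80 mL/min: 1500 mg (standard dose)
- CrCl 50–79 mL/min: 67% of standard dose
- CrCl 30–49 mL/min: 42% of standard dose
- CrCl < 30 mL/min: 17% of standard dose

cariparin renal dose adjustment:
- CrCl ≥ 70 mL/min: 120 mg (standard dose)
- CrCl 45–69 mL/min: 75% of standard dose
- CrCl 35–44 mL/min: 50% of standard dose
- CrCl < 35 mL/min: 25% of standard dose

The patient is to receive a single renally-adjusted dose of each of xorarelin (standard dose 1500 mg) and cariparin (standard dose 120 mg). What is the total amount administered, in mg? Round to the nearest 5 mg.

660 mg

CrCl = (140 − 89) × 79.2 / (72 × 1.5) × 0.85 = 4039.2 / 108.00 × 0.85 ≈ 31.8 mL/min
CrCl ≈ 32 mL/min.
xorarelin: 30–49 mL/min → 42% of 1500 mg = 630 mg.
cariparin: < 35 mL/min → 25% of 120 mg = 30 mg.
Total = 630 + 30 = 660 mg.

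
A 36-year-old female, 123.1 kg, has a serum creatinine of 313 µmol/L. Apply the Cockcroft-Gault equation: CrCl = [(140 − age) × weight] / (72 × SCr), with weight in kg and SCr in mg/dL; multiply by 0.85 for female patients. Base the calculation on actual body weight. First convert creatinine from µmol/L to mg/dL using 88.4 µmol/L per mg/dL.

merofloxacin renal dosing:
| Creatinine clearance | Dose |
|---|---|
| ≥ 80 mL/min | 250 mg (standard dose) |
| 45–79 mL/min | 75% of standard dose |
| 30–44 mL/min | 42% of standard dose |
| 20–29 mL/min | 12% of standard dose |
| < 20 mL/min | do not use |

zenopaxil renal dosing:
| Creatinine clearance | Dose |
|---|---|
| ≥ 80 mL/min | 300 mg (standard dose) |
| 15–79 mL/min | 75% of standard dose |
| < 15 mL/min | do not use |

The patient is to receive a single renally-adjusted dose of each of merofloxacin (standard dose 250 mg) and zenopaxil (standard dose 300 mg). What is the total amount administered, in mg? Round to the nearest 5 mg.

330 mg

SCr = 313 / 88.4 = 3.541 mg/dL
CrCl = (140 − 36) × 123.1 / (72 × 3.541) × 0.85 = 12802.4 / 254.95 × 0.85 ≈ 42.7 mL/min
CrCl ≈ 43 mL/min.
merofloxacin: 30–44 mL/min → 42% of 250 mg = 105 mg.
zenopaxil: 15–79 mL/min → 75% of 300 mg = 225 mg.
Total = 105 + 225 = 330 mg.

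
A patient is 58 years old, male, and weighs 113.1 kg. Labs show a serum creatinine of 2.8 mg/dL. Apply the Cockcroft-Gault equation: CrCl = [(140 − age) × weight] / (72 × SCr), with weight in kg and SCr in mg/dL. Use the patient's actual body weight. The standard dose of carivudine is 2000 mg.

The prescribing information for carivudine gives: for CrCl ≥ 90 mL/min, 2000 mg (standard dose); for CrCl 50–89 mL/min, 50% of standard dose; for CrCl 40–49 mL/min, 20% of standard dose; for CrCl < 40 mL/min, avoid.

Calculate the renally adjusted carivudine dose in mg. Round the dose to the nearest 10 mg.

CrCl = (140 − 58) × 113.1 / (72 × 2.8) = 9274.2 / 201.60 ≈ 46.0 mL/min
CrCl ≈ 46 mL/min → bracket 40–49 mL/min.
20% of 2000 mg = 400 mg

400 mg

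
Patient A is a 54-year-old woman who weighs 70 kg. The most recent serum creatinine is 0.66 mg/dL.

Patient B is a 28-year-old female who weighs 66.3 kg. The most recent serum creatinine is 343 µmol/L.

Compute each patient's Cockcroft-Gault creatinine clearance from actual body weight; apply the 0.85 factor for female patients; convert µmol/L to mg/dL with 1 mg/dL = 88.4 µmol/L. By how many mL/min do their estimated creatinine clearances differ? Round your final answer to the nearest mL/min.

85 mL/min

Patient A: CrCl = (140 − 54) × 70 / (72 × 0.66) × 0.85 = 6020.0 / 47.52 × 0.85 ≈ 107.7 mL/min
Patient B: SCr = 343 / 88.4 = 3.88 mg/dL
Patient B: CrCl = (140 − 28) × 66.3 / (72 × 3.88) × 0.85 = 7425.6 / 279.36 × 0.85 ≈ 22.6 mL/min
|107.7 − 22.6| = 85.1 mL/min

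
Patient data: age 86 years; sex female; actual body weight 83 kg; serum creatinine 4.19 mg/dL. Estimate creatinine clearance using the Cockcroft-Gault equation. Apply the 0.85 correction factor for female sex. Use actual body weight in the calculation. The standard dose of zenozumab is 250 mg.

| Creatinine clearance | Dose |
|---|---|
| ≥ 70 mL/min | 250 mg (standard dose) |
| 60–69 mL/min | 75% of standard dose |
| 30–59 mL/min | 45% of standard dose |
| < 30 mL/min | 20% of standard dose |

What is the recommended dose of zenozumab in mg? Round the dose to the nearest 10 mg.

CrCl = (140 − 86) × 83 / (72 × 4.19) × 0.85 = 4482.0 / 301.68 × 0.85 ≈ 12.6 mL/min
CrCl ≈ 13 mL/min → bracket < 30 mL/min.
20% of 250 mg = 50 mg

50 mg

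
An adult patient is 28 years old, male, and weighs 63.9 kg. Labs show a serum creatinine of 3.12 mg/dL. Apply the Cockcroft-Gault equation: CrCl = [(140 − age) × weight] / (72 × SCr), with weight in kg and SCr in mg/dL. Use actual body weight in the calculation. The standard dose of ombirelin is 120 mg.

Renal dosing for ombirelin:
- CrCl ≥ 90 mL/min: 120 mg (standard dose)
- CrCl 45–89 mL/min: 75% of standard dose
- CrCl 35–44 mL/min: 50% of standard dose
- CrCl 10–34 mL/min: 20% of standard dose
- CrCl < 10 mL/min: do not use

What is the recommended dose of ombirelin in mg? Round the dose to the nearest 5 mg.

25 mg

CrCl = (140 − 28) × 63.9 / (72 × 3.12) = 7156.8 / 224.64 ≈ 31.9 mL/min
CrCl ≈ 32 mL/min → bracket 10–34 mL/min.
20% of 120 mg = 24 mg → 25 mg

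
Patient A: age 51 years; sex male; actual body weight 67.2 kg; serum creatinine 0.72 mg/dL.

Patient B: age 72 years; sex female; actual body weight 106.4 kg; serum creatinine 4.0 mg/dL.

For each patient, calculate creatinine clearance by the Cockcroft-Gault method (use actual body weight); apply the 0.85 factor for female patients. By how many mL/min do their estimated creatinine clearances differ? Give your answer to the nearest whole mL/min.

94 mL/min

Patient A: CrCl = (140 − 51) × 67.2 / (72 × 0.72) = 5980.8 / 51.84 ≈ 115.4 mL/min
Patient B: CrCl = (140 − 72) × 106.4 / (72 × 4) × 0.85 = 7235.2 / 288.00 × 0.85 ≈ 21.4 mL/min
|115.4 − 21.4| = 94.0 mL/min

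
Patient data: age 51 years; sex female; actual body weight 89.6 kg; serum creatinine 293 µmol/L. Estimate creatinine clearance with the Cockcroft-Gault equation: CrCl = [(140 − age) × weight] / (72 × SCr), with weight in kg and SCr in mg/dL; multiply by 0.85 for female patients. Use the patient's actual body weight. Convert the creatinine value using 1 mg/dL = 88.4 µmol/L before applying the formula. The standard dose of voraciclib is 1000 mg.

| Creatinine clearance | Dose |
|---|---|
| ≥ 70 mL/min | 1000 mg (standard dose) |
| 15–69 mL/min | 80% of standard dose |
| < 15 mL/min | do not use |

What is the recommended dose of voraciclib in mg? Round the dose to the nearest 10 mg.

800 mg

SCr = 293 / 88.4 = 3.314 mg/dL
CrCl = (140 − 51) × 89.6 / (72 × 3.314) × 0.85 = 7974.4 / 238.61 × 0.85 ≈ 28.4 mL/min
CrCl ≈ 28 mL/min → bracket 15–69 mL/min.
80% of 1000 mg = 800 mg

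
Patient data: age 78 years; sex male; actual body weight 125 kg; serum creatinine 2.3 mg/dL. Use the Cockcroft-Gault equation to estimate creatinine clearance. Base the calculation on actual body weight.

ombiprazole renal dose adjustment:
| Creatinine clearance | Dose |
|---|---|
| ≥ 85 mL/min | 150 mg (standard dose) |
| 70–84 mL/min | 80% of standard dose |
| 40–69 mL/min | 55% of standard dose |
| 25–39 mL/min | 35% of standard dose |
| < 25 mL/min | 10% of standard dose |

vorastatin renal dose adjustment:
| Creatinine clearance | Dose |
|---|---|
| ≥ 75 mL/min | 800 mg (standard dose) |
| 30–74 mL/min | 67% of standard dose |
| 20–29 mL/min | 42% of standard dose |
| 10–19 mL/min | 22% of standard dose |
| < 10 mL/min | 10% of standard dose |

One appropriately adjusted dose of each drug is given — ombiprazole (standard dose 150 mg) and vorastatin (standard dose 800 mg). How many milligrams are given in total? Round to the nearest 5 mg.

CrCl = (140 − 78) × 125 / (72 × 2.3) = 7750.0 / 165.60 ≈ 46.8 mL/min
CrCl ≈ 47 mL/min.
ombiprazole: 40–69 mL/min → 55% of 150 mg = 82.5 mg.
vorastatin: 30–74 mL/min → 67% of 800 mg = 536 mg.
Total = 82.5 + 536 = 618.5 mg.

620 mg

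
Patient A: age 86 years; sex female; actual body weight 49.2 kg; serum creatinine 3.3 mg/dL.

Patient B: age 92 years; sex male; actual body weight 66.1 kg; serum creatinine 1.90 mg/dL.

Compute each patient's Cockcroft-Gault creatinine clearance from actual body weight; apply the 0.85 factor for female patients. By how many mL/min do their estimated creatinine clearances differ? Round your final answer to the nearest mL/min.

Patient A: CrCl = (140 − 86) × 49.2 / (72 × 3.3) × 0.85 = 2656.8 / 237.60 × 0.85 ≈ 9.5 mL/min
Patient B: CrCl = (140 − 92) × 66.1 / (72 × 1.9) = 3172.8 / 136.80 ≈ 23.2 mL/min
|9.5 − 23.2| = 13.7 mL/min

14 mL/min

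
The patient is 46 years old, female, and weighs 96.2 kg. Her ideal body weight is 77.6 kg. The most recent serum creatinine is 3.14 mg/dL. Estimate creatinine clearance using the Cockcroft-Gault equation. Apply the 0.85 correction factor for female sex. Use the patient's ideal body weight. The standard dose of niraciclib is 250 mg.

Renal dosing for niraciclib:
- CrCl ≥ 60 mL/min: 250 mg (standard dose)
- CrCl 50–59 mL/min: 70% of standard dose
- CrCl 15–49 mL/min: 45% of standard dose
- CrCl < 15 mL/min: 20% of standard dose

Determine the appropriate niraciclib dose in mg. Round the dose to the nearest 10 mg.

CrCl = (140 − 46) × 77.6 / (72 × 3.14) × 0.85 = 7294.4 / 226.08 × 0.85 ≈ 27.4 mL/min
CrCl ≈ 27 mL/min → bracket 15–49 mL/min.
45% of 250 mg = 112.5 mg → 110 mg

110 mg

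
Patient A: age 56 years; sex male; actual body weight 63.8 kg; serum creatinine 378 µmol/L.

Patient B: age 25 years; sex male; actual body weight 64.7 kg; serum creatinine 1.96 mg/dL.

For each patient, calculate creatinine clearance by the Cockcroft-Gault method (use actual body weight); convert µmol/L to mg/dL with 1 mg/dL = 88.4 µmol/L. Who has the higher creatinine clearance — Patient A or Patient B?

Patient B

Patient A: SCr = 378 / 88.4 = 4.276 mg/dL
Patient A: CrCl = (140 − 56) × 63.8 / (72 × 4.276) = 5359.2 / 307.87 ≈ 17.4 mL/min
Patient B: CrCl = (140 − 25) × 64.7 / (72 × 1.96) = 7440.5 / 141.12 ≈ 52.7 mL/min
17.4 vs 52.7 mL/min → Patient B is higher.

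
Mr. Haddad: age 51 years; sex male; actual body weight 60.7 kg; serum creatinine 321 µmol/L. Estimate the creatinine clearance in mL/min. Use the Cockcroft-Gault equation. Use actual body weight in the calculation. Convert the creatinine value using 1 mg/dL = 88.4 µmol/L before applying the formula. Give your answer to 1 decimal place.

SCr = 321 / 88.4 = 3.631 mg/dL
CrCl = (140 − 51) × 60.7 / (72 × 3.631) = 5402.3 / 261.43 ≈ 20.7 mL/min

20.7 mL/min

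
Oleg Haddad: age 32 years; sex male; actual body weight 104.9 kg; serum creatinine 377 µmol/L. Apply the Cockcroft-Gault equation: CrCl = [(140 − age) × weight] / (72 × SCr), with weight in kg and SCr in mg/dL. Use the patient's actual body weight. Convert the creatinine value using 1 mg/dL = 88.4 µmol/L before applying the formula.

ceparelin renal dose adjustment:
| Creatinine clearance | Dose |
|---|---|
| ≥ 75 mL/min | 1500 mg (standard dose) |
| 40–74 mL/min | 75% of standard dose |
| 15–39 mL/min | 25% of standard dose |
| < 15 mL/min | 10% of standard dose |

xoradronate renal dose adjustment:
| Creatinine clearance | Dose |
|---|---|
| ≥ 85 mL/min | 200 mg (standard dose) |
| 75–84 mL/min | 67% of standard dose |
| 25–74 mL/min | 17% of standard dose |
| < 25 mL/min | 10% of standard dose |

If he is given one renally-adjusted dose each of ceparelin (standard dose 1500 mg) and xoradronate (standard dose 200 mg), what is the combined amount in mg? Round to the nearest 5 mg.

SCr = 377 / 88.4 = 4.265 mg/dL
CrCl = (140 − 32) × 104.9 / (72 × 4.265) = 11329.2 / 307.08 ≈ 36.9 mL/min
CrCl ≈ 37 mL/min.
ceparelin: 15–39 mL/min → 25% of 1500 mg = 375 mg.
xoradronate: 25–74 mL/min → 17% of 200 mg = 34 mg.
Total = 375 + 34 = 409 mg.

410 mg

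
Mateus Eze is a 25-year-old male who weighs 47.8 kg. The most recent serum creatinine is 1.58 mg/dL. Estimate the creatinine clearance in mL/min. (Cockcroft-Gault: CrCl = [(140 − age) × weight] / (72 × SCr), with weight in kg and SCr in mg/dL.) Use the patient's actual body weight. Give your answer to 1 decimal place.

CrCl = (140 − 25) × 47.8 / (72 × 1.58) = 5497.0 / 113.76 ≈ 48.3 mL/min

48.3 mL/min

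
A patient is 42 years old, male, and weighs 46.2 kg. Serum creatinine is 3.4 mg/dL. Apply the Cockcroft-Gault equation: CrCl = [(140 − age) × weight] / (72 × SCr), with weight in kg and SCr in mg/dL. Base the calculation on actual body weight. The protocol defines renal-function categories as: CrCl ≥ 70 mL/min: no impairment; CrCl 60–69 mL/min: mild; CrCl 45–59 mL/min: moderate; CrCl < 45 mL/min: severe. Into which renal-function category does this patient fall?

CrCl = (140 − 42) × 46.2 / (72 × 3.4) = 4527.6 / 244.80 ≈ 18.5 mL/min
18 mL/min falls in the 'severe' range.

severe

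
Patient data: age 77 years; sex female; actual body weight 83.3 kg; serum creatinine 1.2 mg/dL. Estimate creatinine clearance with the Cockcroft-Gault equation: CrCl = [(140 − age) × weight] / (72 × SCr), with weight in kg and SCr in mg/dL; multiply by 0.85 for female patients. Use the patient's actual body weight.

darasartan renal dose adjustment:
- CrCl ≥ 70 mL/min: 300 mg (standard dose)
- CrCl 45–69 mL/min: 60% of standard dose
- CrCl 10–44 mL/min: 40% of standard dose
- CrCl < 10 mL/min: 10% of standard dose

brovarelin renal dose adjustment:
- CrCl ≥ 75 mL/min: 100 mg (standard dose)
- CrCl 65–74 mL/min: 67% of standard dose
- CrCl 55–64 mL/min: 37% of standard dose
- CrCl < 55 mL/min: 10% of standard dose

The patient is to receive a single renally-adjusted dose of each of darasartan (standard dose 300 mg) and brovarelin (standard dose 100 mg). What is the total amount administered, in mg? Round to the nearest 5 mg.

190 mg

CrCl = (140 − 77) × 83.3 / (72 × 1.2) × 0.85 = 5247.9 / 86.40 × 0.85 ≈ 51.6 mL/min
CrCl ≈ 52 mL/min.
darasartan: 45–69 mL/min → 60% of 300 mg = 180 mg.
brovarelin: < 55 mL/min → 10% of 100 mg = 10 mg.
Total = 180 + 10 = 190 mg.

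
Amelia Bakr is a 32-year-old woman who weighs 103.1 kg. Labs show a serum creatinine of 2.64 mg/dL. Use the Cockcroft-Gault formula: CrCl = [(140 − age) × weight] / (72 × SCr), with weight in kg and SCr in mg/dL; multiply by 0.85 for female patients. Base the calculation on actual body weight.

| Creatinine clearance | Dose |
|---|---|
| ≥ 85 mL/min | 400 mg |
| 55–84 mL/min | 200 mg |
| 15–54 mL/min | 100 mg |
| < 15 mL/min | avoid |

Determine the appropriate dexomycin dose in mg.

CrCl = (140 − 32) × 103.1 / (72 × 2.64) × 0.85 = 11134.8 / 190.08 × 0.85 ≈ 49.8 mL/min
CrCl ≈ 50 mL/min → bracket 15–54 mL/min.
Dose for this bracket: 100 mg.

100 mg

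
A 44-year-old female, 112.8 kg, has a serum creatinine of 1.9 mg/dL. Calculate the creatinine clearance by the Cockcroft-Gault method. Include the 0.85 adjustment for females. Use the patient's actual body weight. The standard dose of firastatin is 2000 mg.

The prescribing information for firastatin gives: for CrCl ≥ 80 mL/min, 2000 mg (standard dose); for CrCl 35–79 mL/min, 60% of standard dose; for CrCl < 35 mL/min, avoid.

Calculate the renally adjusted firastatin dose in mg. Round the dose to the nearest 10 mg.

1200 mg

CrCl = (140 − 44) × 112.8 / (72 × 1.9) × 0.85 = 10828.8 / 136.80 × 0.85 ≈ 67.3 mL/min
CrCl ≈ 67 mL/min → bracket 35–79 mL/min.
60% of 2000 mg = 1200 mg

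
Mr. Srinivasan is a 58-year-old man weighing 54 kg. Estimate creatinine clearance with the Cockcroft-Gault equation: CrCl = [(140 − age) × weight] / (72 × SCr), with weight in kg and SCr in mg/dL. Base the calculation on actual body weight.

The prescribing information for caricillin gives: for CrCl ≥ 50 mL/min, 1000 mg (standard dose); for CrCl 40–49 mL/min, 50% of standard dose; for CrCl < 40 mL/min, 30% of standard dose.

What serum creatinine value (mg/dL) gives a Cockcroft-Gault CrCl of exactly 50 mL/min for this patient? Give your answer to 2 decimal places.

1.23 mg/dL

Standard dose requires CrCl ≥ 50 mL/min.
Set (140 − 58) × 54 / (72 × SCr) = 50
SCr = (140 − 58) × 54 / (72 × 50) = 1.230 mg/dL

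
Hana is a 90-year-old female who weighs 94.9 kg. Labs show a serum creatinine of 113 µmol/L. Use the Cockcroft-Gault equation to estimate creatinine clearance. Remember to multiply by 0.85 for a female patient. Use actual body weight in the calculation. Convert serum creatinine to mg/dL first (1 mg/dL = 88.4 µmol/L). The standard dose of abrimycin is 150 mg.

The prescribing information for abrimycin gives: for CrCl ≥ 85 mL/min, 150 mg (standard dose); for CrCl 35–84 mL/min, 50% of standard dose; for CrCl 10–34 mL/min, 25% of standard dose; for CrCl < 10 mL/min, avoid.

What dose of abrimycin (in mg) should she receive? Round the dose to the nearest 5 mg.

SCr = 113 / 88.4 = 1.278 mg/dL
CrCl = (140 − 90) × 94.9 / (72 × 1.278) × 0.85 = 4745.0 / 92.02 × 0.85 ≈ 43.8 mL/min
CrCl ≈ 44 mL/min → bracket 35–84 mL/min.
50% of 150 mg = 75 mg

75 mg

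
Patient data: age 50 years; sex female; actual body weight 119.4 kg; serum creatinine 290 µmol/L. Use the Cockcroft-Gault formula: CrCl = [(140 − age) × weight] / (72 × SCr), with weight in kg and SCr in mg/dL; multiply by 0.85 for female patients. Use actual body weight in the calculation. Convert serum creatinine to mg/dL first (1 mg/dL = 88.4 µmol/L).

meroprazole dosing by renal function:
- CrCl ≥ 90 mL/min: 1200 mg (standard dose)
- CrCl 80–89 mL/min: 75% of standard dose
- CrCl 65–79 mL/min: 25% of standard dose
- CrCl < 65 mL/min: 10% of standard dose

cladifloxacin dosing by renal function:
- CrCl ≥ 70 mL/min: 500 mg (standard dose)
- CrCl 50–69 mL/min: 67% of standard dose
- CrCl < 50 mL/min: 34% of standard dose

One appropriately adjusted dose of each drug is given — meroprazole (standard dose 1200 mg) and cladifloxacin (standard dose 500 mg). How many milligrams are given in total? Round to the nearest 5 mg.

SCr = 290 / 88.4 = 3.281 mg/dL
CrCl = (140 − 50) × 119.4 / (72 × 3.281) × 0.85 = 10746.0 / 236.23 × 0.85 ≈ 38.7 mL/min
CrCl ≈ 39 mL/min.
meroprazole: < 65 mL/min → 10% of 1200 mg = 120 mg.
cladifloxacin: < 50 mL/min → 34% of 500 mg = 170 mg.
Total = 120 + 170 = 290 mg.

290 mg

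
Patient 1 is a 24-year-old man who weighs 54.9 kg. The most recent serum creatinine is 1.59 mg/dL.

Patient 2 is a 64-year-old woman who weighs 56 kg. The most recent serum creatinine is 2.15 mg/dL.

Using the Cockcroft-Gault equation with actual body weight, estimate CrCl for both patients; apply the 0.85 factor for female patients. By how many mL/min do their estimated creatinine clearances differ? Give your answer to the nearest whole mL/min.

32 mL/min

Patient 1: CrCl = (140 − 24) × 54.9 / (72 × 1.59) = 6368.4 / 114.48 ≈ 55.6 mL/min
Patient 2: CrCl = (140 − 64) × 56 / (72 × 2.15) × 0.85 = 4256.0 / 154.80 × 0.85 ≈ 23.4 mL/min
|55.6 − 23.4| = 32.2 mL/min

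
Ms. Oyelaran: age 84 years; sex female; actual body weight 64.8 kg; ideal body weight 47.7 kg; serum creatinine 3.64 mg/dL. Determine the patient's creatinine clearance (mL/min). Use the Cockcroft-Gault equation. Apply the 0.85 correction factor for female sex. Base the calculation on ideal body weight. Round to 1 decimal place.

8.7 mL/min

CrCl = (140 − 84) × 47.7 / (72 × 3.64) × 0.85 = 2671.2 / 262.08 × 0.85 ≈ 8.7 mL/min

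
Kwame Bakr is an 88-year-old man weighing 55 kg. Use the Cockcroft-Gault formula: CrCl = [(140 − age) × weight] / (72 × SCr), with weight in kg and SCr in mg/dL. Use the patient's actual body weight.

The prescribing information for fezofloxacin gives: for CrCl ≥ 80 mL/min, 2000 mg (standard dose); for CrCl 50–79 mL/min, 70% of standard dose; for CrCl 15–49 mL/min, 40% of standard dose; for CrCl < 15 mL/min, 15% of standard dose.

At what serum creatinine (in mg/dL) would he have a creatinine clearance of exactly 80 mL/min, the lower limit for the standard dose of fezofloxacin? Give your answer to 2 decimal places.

Standard dose requires CrCl ≥ 80 mL/min.
Set (140 − 88) × 55 / (72 × SCr) = 80
SCr = (140 − 88) × 55 / (72 × 80) = 0.497 mg/dL

0.50 mg/dL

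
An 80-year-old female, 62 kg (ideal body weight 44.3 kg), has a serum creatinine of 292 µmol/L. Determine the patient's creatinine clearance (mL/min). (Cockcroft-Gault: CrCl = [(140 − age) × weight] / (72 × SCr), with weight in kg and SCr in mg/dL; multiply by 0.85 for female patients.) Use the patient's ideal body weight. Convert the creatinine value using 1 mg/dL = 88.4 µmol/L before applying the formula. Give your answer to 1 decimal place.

9.5 mL/min

SCr = 292 / 88.4 = 3.303 mg/dL
CrCl = (140 − 80) × 44.3 / (72 × 3.303) × 0.85 = 2658.0 / 237.82 × 0.85 ≈ 9.5 mL/min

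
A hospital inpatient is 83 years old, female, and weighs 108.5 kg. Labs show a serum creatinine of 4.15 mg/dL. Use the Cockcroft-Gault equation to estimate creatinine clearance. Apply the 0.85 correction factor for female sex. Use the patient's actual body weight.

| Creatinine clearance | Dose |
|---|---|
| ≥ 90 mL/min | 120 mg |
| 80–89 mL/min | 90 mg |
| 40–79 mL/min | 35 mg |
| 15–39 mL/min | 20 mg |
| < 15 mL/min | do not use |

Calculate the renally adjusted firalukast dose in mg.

CrCl = (140 − 83) × 108.5 / (72 × 4.15) × 0.85 = 6184.5 / 298.80 × 0.85 ≈ 17.6 mL/min
CrCl ≈ 18 mL/min → bracket 15–39 mL/min.
Dose for this bracket: 20 mg.

20 mg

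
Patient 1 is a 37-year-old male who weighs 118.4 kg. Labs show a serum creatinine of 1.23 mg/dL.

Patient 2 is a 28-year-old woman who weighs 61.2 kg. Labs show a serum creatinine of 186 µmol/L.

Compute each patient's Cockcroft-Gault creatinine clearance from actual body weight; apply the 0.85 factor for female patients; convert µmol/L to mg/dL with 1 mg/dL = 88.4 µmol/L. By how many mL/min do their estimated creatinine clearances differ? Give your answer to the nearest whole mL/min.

Patient 1: CrCl = (140 − 37) × 118.4 / (72 × 1.23) = 12195.2 / 88.56 ≈ 137.7 mL/min
Patient 2: SCr = 186 / 88.4 = 2.104 mg/dL
Patient 2: CrCl = (140 − 28) × 61.2 / (72 × 2.104) × 0.85 = 6854.4 / 151.49 × 0.85 ≈ 38.5 mL/min
|137.7 − 38.5| = 99.2 mL/min

99 mL/min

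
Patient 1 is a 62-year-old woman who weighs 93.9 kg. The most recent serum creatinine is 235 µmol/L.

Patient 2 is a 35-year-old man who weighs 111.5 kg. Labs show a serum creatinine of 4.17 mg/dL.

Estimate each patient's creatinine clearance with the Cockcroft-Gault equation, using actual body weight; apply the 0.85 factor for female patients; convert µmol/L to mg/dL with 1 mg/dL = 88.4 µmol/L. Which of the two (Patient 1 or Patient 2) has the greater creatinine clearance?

Patient 1: SCr = 235 / 88.4 = 2.658 mg/dL
Patient 1: CrCl = (140 − 62) × 93.9 / (72 × 2.658) × 0.85 = 7324.2 / 191.38 × 0.85 ≈ 32.5 mL/min
Patient 2: CrCl = (140 − 35) × 111.5 / (72 × 4.17) = 11707.5 / 300.24 ≈ 39.0 mL/min
32.5 vs 39.0 mL/min → Patient 2 is higher.

Patient 2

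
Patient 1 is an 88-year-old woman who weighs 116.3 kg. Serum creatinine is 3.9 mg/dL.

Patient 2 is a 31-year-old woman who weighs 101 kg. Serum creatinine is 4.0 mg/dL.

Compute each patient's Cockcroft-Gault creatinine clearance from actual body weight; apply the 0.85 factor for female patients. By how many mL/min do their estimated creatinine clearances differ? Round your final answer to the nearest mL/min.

Patient 1: CrCl = (140 − 88) × 116.3 / (72 × 3.9) × 0.85 = 6047.6 / 280.80 × 0.85 ≈ 18.3 mL/min
Patient 2: CrCl = (140 − 31) × 101 / (72 × 4) × 0.85 = 11009.0 / 288.00 × 0.85 ≈ 32.5 mL/min
|18.3 − 32.5| = 14.2 mL/min

14 mL/min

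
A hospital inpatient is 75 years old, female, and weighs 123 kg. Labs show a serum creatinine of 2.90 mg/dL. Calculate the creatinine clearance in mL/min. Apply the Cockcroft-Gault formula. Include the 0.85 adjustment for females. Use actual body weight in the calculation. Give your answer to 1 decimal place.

32.5 mL/min

CrCl = (140 − 75) × 123 / (72 × 2.9) × 0.85 = 7995.0 / 208.80 × 0.85 ≈ 32.5 mL/min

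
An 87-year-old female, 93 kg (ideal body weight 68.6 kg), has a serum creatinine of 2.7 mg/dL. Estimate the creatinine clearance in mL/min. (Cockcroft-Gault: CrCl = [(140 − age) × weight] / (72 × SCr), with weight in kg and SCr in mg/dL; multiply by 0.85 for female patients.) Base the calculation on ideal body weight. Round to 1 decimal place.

15.9 mL/min

CrCl = (140 − 87) × 68.6 / (72 × 2.7) × 0.85 = 3635.8 / 194.40 × 0.85 ≈ 15.9 mL/min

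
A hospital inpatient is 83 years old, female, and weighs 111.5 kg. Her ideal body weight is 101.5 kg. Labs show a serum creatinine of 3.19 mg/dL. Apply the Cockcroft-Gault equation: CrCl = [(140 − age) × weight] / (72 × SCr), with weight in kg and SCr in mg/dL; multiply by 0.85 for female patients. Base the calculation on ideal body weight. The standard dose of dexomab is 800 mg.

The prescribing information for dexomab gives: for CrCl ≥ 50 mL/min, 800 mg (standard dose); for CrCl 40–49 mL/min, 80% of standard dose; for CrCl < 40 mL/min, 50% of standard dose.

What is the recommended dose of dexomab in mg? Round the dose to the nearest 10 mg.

CrCl = (140 − 83) × 101.5 / (72 × 3.19) × 0.85 = 5785.5 / 229.68 × 0.85 ≈ 21.4 mL/min
CrCl ≈ 21 mL/min → bracket < 40 mL/min.
50% of 800 mg = 400 mg

400 mg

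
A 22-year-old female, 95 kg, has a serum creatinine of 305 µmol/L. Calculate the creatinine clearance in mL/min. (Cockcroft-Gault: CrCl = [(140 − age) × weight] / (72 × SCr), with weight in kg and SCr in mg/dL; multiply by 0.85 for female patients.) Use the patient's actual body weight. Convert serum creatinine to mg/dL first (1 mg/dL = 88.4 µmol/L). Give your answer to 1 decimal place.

38.4 mL/min

SCr = 305 / 88.4 = 3.45 mg/dL
CrCl = (140 − 22) × 95 / (72 × 3.45) × 0.85 = 11210.0 / 248.40 × 0.85 ≈ 38.4 mL/min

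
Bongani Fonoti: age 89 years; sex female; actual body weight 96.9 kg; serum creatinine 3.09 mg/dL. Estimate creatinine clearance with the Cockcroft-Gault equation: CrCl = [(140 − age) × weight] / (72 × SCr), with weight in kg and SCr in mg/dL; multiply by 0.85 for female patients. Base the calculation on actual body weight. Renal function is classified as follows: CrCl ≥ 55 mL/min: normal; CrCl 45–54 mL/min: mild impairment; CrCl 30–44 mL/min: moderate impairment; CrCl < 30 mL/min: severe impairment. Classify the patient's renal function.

CrCl = (140 − 89) × 96.9 / (72 × 3.09) × 0.85 = 4941.9 / 222.48 × 0.85 ≈ 18.9 mL/min
19 mL/min falls in the 'severe impairment' range.

severe impairment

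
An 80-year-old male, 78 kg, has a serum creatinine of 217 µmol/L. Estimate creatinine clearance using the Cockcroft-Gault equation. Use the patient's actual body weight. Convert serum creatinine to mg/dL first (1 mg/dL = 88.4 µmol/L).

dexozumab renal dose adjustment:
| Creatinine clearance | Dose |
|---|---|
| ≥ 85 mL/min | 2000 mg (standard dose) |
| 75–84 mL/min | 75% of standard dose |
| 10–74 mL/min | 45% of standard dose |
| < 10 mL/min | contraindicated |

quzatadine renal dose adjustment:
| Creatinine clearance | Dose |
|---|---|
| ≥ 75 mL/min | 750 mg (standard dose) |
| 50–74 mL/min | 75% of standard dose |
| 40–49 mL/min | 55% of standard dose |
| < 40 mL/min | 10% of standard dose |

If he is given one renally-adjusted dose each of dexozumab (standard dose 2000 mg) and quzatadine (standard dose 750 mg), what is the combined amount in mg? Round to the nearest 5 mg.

SCr = 217 / 88.4 = 2.455 mg/dL
CrCl = (140 − 80) × 78 / (72 × 2.455) = 4680.0 / 176.76 ≈ 26.5 mL/min
CrCl ≈ 26 mL/min.
dexozumab: 10–74 mL/min → 45% of 2000 mg = 900 mg.
quzatadine: < 40 mL/min → 10% of 750 mg = 75 mg.
Total = 900 + 75 = 975 mg.

975 mg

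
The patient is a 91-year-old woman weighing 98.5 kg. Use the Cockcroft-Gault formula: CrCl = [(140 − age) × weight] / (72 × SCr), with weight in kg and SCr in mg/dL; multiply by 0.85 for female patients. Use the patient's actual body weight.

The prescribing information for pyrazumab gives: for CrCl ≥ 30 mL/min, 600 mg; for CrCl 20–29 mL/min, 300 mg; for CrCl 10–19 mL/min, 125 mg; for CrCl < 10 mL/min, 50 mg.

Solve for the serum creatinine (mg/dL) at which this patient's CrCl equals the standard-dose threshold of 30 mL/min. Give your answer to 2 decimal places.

Standard dose requires CrCl ≥ 30 mL/min.
Set (140 − 91) × 98.5 × 0.85 / (72 × SCr) = 30
SCr = (140 − 91) × 98.5 × 0.85 / (72 × 30) = 1.899 mg/dL

1.90 mg/dL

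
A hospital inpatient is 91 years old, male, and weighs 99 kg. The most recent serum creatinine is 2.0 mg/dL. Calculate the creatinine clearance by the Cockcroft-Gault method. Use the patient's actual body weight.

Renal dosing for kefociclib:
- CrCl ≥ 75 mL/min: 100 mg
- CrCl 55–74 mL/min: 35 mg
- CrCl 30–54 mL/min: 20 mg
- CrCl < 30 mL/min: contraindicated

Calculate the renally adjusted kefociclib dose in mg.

CrCl = (140 − 91) × 99 / (72 × 2) = 4851.0 / 144.00 ≈ 33.7 mL/min
CrCl ≈ 34 mL/min → bracket 30–54 mL/min.
Dose for this bracket: 20 mg.

20 mg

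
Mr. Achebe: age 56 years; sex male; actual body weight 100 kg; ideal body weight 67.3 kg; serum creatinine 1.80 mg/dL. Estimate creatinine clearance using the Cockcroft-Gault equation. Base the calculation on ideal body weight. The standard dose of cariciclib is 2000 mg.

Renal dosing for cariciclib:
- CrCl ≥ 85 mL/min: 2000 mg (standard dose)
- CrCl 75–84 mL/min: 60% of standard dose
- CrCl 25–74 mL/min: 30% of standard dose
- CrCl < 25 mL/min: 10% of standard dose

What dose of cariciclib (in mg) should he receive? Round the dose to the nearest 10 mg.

600 mg

CrCl = (140 − 56) × 67.3 / (72 × 1.8) = 5653.2 / 129.60 ≈ 43.6 mL/min
CrCl ≈ 44 mL/min → bracket 25–74 mL/min.
30% of 2000 mg = 600 mg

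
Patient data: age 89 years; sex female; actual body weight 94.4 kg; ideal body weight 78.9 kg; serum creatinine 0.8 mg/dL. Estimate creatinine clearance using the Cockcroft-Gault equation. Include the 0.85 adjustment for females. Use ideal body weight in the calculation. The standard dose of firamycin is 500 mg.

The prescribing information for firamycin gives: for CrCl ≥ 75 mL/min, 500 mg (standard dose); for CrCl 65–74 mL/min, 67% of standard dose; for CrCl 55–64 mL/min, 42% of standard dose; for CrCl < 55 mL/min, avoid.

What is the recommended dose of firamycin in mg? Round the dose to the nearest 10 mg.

210 mg

CrCl = (140 − 89) × 78.9 / (72 × 0.8) × 0.85 = 4023.9 / 57.60 × 0.85 ≈ 59.4 mL/min
CrCl ≈ 59 mL/min → bracket 55–64 mL/min.
42% of 500 mg = 210 mg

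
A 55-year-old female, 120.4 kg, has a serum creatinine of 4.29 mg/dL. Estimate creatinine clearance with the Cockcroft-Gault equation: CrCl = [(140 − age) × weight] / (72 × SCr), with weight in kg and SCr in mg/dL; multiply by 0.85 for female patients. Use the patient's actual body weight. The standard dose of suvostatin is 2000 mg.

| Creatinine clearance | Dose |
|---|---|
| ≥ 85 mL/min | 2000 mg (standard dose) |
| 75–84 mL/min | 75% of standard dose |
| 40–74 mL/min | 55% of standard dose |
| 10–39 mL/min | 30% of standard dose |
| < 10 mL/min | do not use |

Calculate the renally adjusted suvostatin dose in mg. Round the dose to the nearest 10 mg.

CrCl = (140 − 55) × 120.4 / (72 × 4.29) × 0.85 = 10234.0 / 308.88 × 0.85 ≈ 28.2 mL/min
CrCl ≈ 28 mL/min → bracket 10–39 mL/min.
30% of 2000 mg = 600 mg

600 mg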